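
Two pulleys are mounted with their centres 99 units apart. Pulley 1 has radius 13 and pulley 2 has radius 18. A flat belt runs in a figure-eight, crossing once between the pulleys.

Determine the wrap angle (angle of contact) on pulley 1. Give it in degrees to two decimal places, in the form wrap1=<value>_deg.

crossed belt: β = asin((r1+r2)/C) = asin(31/99) = 18.2480°
wrap1 = wrap2 = π + 2β = 216.4961°

wrap1=216.50_deg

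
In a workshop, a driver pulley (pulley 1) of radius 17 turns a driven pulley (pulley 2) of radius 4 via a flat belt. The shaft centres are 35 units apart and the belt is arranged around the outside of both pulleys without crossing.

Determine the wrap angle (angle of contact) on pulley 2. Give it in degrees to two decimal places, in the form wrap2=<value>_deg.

wrap2=136.39_deg

open belt: β = asin((r2−r1)/C) = asin(-13/35) = -21.8037°
wrap1 = π − 2β = 223.6075°
wrap2 = π + 2β = 136.3925°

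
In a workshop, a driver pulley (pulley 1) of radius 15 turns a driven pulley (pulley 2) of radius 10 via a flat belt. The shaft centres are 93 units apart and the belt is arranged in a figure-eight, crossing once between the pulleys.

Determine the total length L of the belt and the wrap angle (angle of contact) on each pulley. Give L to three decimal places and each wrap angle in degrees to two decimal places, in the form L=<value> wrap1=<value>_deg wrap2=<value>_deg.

L=271.302 wrap1=211.19_deg wrap2=211.19_deg

crossed belt: β = asin((r1+r2)/C) = asin(25/93) = 15.5939°
wrap1 = wrap2 = π + 2β = 211.1878°
tangent length = C·cosβ = 89.5768
L = (r1+r2)·wrap + 2·C·cosβ = 25·3.6859 + 2·89.5768 = 271.3016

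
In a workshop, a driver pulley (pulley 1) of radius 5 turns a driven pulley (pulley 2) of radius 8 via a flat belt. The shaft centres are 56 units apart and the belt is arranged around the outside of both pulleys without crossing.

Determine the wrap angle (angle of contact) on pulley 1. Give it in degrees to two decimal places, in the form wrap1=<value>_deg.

open belt: β = asin((r2−r1)/C) = asin(3/56) = 3.0709°
wrap1 = π − 2β = 173.8582°
wrap2 = π + 2β = 186.1418°

wrap1=173.86_deg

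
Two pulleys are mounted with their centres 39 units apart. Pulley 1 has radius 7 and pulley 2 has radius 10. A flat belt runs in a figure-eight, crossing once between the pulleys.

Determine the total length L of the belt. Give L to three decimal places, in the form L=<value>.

crossed belt: β = asin((r1+r2)/C) = asin(17/39) = 25.8424°
wrap1 = wrap2 = π + 2β = 231.6848°
tangent length = C·cosβ = 35.0999
L = (r1+r2)·wrap + 2·C·cosβ = 17·4.0437 + 2·35.0999 = 138.9420

L=138.942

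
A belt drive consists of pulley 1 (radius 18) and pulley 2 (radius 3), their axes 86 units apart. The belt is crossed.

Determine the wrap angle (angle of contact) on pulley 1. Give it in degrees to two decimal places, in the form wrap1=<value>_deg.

wrap1=208.27_deg

crossed belt: β = asin((r1+r2)/C) = asin(21/86) = 14.1337°
wrap1 = wrap2 = π + 2β = 208.2675°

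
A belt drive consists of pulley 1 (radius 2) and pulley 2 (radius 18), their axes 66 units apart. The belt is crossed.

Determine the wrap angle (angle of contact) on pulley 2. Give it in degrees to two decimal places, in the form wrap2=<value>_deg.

wrap2=215.28_deg

crossed belt: β = asin((r1+r2)/C) = asin(20/66) = 17.6397°
wrap1 = wrap2 = π + 2β = 215.2794°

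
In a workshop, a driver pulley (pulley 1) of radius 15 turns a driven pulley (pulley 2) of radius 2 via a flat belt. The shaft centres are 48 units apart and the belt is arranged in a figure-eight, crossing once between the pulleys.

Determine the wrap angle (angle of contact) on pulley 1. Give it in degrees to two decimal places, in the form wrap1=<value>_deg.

wrap1=221.48_deg

crossed belt: β = asin((r1+r2)/C) = asin(17/48) = 20.7424°
wrap1 = wrap2 = π + 2β = 221.4848°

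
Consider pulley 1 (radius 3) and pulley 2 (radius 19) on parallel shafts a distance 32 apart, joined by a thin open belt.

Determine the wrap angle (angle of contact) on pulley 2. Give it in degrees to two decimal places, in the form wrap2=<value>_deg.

wrap2=240.00_deg

open belt: β = asin((r2−r1)/C) = asin(16/32) = 30.0000°
wrap1 = π − 2β = 120.0000°
wrap2 = π + 2β = 240.0000°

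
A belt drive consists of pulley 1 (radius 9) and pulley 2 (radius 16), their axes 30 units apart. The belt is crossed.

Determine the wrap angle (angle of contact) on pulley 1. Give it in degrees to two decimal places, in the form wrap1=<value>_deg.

crossed belt: β = asin((r1+r2)/C) = asin(25/30) = 56.4427°
wrap1 = wrap2 = π + 2β = 292.8854°

wrap1=292.89_deg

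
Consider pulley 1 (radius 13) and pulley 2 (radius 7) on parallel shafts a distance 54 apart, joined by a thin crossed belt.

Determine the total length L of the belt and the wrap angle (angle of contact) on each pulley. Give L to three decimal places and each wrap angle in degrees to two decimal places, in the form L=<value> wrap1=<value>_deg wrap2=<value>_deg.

L=178.328 wrap1=223.48_deg wrap2=223.48_deg

crossed belt: β = asin((r1+r2)/C) = asin(20/54) = 21.7385°
wrap1 = wrap2 = π + 2β = 223.4769°
tangent length = C·cosβ = 50.1597
L = (r1+r2)·wrap + 2·C·cosβ = 20·3.9004 + 2·50.1597 = 178.3277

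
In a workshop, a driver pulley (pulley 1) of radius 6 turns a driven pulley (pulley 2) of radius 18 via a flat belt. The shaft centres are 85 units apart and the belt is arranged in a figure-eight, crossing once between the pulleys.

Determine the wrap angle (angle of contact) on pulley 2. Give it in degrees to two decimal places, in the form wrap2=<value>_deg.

crossed belt: β = asin((r1+r2)/C) = asin(24/85) = 16.4007°
wrap1 = wrap2 = π + 2β = 212.8014°

wrap2=212.80_deg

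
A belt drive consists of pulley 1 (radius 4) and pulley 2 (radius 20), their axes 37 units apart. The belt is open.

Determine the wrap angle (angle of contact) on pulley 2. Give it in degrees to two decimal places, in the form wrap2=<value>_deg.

wrap2=231.24_deg

open belt: β = asin((r2−r1)/C) = asin(16/37) = 25.6220°
wrap1 = π − 2β = 128.7559°
wrap2 = π + 2β = 231.2441°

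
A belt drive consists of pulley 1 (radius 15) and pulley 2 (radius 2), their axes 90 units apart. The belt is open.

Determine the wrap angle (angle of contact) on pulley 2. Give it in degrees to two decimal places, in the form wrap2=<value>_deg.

open belt: β = asin((r2−r1)/C) = asin(-13/90) = -8.3051°
wrap1 = π − 2β = 196.6102°
wrap2 = π + 2β = 163.3898°

wrap2=163.39_deg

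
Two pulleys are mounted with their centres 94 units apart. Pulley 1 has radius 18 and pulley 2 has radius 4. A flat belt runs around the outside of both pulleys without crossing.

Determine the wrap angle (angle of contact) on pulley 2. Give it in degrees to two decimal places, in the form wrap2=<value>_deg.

wrap2=162.87_deg

open belt: β = asin((r2−r1)/C) = asin(-14/94) = -8.5653°
wrap1 = π − 2β = 197.1306°
wrap2 = π + 2β = 162.8694°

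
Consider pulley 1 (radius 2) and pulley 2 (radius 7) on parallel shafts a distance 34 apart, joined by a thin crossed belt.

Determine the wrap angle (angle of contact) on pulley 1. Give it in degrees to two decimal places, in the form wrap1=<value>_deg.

wrap1=210.70_deg

crossed belt: β = asin((r1+r2)/C) = asin(9/34) = 15.3495°
wrap1 = wrap2 = π + 2β = 210.6990°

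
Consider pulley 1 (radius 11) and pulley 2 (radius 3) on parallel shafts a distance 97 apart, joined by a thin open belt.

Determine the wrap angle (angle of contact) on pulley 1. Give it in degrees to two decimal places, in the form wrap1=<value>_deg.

wrap1=189.46_deg

open belt: β = asin((r2−r1)/C) = asin(-8/97) = -4.7308°
wrap1 = π − 2β = 189.4616°
wrap2 = π + 2β = 170.5384°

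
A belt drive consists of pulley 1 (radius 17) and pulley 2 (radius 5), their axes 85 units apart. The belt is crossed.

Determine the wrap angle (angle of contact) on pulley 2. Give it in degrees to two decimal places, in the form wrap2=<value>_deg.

crossed belt: β = asin((r1+r2)/C) = asin(22/85) = 15.0003°
wrap1 = wrap2 = π + 2β = 210.0005°

wrap2=210.00_deg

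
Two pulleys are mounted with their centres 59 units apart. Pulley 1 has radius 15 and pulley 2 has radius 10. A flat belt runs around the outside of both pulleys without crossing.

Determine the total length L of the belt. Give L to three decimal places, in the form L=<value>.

open belt: β = asin((r2−r1)/C) = asin(-5/59) = -4.8614°
wrap1 = π − 2β = 189.7228°
wrap2 = π + 2β = 170.2772°
tangent length = C·cosβ = 58.7878
L = r1·wrap1 + r2·wrap2 + 2·C·cosβ = 15·3.3113 + 10·2.9719 + 2·58.7878 = 196.9638

L=196.964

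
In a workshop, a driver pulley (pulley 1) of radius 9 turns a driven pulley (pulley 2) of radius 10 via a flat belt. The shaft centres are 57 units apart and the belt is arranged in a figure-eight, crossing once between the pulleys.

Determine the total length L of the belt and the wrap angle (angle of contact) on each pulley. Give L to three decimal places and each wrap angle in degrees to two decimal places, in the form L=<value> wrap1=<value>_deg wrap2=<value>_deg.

L=180.084 wrap1=218.94_deg wrap2=218.94_deg

crossed belt: β = asin((r1+r2)/C) = asin(19/57) = 19.4712°
wrap1 = wrap2 = π + 2β = 218.9424°
tangent length = C·cosβ = 53.7401
L = (r1+r2)·wrap + 2·C·cosβ = 19·3.8213 + 2·53.7401 = 180.0843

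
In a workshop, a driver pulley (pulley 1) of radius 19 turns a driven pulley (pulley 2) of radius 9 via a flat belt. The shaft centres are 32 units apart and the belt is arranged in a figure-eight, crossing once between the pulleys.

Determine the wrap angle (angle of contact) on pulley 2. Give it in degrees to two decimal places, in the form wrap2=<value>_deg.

wrap2=302.09_deg

crossed belt: β = asin((r1+r2)/C) = asin(28/32) = 61.0450°
wrap1 = wrap2 = π + 2β = 302.0900°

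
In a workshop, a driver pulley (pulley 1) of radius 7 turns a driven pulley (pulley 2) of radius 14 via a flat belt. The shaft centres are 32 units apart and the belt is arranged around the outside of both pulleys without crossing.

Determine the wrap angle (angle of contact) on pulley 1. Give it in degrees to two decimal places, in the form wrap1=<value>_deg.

open belt: β = asin((r2−r1)/C) = asin(7/32) = 12.6356°
wrap1 = π − 2β = 154.7287°
wrap2 = π + 2β = 205.2713°

wrap1=154.73_deg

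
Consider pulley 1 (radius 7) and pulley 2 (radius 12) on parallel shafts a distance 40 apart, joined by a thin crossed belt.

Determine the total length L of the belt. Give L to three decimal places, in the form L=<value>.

crossed belt: β = asin((r1+r2)/C) = asin(19/40) = 28.3594°
wrap1 = wrap2 = π + 2β = 236.7187°
tangent length = C·cosβ = 35.1994
L = (r1+r2)·wrap + 2·C·cosβ = 19·4.1315 + 2·35.1994 = 148.8978

L=148.898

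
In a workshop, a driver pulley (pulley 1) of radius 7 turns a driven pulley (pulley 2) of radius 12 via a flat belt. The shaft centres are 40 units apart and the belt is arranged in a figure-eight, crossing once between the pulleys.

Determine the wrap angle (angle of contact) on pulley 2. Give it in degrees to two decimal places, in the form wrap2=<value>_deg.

crossed belt: β = asin((r1+r2)/C) = asin(19/40) = 28.3594°
wrap1 = wrap2 = π + 2β = 236.7187°

wrap2=236.72_deg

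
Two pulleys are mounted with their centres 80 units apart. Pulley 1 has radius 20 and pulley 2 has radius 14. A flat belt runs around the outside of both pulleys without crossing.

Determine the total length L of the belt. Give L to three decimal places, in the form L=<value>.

open belt: β = asin((r2−r1)/C) = asin(-6/80) = -4.3012°
wrap1 = π − 2β = 188.6024°
wrap2 = π + 2β = 171.3976°
tangent length = C·cosβ = 79.7747
L = r1·wrap1 + r2·wrap2 + 2·C·cosβ = 20·3.2917 + 14·2.9915 + 2·79.7747 = 267.2644

L=267.264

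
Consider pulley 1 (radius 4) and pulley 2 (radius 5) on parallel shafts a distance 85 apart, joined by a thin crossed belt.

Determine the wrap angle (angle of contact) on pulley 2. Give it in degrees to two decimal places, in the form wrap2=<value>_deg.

wrap2=192.16_deg

crossed belt: β = asin((r1+r2)/C) = asin(9/85) = 6.0780°
wrap1 = wrap2 = π + 2β = 192.1560°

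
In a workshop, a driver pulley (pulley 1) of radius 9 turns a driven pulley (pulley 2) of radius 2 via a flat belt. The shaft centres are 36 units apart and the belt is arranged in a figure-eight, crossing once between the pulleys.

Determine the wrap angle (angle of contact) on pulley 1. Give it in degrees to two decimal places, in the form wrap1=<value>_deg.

crossed belt: β = asin((r1+r2)/C) = asin(11/36) = 17.7916°
wrap1 = wrap2 = π + 2β = 215.5832°

wrap1=215.58_deg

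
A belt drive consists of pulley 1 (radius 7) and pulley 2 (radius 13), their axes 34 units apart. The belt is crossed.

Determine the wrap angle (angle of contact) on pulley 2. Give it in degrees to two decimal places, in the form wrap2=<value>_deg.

wrap2=252.06_deg

crossed belt: β = asin((r1+r2)/C) = asin(20/34) = 36.0319°
wrap1 = wrap2 = π + 2β = 252.0638°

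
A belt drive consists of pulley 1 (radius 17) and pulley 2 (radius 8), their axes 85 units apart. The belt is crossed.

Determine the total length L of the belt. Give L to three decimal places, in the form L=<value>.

crossed belt: β = asin((r1+r2)/C) = asin(25/85) = 17.1046°
wrap1 = wrap2 = π + 2β = 214.2093°
tangent length = C·cosβ = 81.2404
L = (r1+r2)·wrap + 2·C·cosβ = 25·3.7387 + 2·81.2404 = 255.9472

L=255.947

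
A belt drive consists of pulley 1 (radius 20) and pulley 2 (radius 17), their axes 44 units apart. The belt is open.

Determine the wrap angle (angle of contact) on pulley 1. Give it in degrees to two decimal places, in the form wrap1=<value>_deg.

open belt: β = asin((r2−r1)/C) = asin(-3/44) = -3.9096°
wrap1 = π − 2β = 187.8191°
wrap2 = π + 2β = 172.1809°

wrap1=187.82_deg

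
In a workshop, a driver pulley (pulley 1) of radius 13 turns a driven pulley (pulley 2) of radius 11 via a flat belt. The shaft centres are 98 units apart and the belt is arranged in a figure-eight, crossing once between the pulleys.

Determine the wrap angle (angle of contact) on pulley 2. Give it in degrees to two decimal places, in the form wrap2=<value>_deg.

wrap2=208.35_deg

crossed belt: β = asin((r1+r2)/C) = asin(24/98) = 14.1758°
wrap1 = wrap2 = π + 2β = 208.3516°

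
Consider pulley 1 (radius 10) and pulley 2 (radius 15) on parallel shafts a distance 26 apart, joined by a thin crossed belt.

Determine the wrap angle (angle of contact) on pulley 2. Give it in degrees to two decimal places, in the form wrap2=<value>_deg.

wrap2=328.12_deg

crossed belt: β = asin((r1+r2)/C) = asin(25/26) = 74.0576°
wrap1 = wrap2 = π + 2β = 328.1153°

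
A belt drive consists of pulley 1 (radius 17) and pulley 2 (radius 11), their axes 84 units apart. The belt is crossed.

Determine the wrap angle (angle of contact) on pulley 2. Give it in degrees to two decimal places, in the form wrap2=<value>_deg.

wrap2=218.94_deg

crossed belt: β = asin((r1+r2)/C) = asin(28/84) = 19.4712°
wrap1 = wrap2 = π + 2β = 218.9424°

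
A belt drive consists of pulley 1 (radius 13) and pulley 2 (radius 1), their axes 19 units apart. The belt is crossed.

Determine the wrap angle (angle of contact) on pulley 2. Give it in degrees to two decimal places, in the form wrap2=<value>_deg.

wrap2=274.93_deg

crossed belt: β = asin((r1+r2)/C) = asin(14/19) = 47.4631°
wrap1 = wrap2 = π + 2β = 274.9262°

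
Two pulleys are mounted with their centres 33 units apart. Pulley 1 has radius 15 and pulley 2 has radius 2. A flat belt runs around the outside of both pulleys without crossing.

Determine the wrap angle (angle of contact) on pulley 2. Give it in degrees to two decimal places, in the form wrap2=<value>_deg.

open belt: β = asin((r2−r1)/C) = asin(-13/33) = -23.1998°
wrap1 = π − 2β = 226.3997°
wrap2 = π + 2β = 133.6003°

wrap2=133.60_deg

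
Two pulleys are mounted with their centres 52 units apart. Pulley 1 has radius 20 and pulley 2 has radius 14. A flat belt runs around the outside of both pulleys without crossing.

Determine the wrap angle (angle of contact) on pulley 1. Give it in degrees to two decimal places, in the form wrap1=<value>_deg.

open belt: β = asin((r2−r1)/C) = asin(-6/52) = -6.6258°
wrap1 = π − 2β = 193.2516°
wrap2 = π + 2β = 166.7484°

wrap1=193.25_deg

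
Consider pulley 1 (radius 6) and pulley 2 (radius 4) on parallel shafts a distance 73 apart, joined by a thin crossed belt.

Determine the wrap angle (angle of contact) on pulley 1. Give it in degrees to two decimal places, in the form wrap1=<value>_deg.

crossed belt: β = asin((r1+r2)/C) = asin(10/73) = 7.8735°
wrap1 = wrap2 = π + 2β = 195.7470°

wrap1=195.75_deg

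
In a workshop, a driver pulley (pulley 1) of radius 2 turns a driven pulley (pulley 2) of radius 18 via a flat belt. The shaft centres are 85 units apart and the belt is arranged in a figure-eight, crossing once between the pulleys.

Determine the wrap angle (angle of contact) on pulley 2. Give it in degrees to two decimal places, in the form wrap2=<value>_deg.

crossed belt: β = asin((r1+r2)/C) = asin(20/85) = 13.6090°
wrap1 = wrap2 = π + 2β = 207.2179°

wrap2=207.22_deg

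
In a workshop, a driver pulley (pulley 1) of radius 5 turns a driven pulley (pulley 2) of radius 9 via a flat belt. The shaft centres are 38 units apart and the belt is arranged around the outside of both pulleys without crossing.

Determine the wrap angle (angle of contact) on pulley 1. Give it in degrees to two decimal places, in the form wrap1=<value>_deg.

wrap1=167.92_deg

open belt: β = asin((r2−r1)/C) = asin(4/38) = 6.0423°
wrap1 = π − 2β = 167.9153°
wrap2 = π + 2β = 192.0847°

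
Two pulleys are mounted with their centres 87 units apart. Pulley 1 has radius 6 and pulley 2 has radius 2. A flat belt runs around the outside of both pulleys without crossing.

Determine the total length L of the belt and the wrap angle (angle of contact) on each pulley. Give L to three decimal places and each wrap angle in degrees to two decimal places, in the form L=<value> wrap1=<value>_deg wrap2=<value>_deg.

open belt: β = asin((r2−r1)/C) = asin(-4/87) = -2.6352°
wrap1 = π − 2β = 185.2704°
wrap2 = π + 2β = 174.7296°
tangent length = C·cosβ = 86.9080
L = r1·wrap1 + r2·wrap2 + 2·C·cosβ = 6·3.2336 + 2·3.0496 + 2·86.9080 = 199.3167

L=199.317 wrap1=185.27_deg wrap2=174.73_deg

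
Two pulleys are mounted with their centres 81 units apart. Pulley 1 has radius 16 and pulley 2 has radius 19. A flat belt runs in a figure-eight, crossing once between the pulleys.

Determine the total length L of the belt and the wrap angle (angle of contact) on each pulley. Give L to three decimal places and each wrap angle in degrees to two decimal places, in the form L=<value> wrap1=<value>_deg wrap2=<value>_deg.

L=287.329 wrap1=231.20_deg wrap2=231.20_deg

crossed belt: β = asin((r1+r2)/C) = asin(35/81) = 25.6008°
wrap1 = wrap2 = π + 2β = 231.2017°
tangent length = C·cosβ = 73.0479
L = (r1+r2)·wrap + 2·C·cosβ = 35·4.0352 + 2·73.0479 = 287.3289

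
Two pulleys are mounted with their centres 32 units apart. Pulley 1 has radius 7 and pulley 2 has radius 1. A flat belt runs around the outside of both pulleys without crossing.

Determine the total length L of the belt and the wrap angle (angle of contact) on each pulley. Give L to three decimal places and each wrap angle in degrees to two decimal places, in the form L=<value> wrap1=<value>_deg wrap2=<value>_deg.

L=90.261 wrap1=201.61_deg wrap2=158.39_deg

open belt: β = asin((r2−r1)/C) = asin(-6/32) = -10.8069°
wrap1 = π − 2β = 201.6138°
wrap2 = π + 2β = 158.3862°
tangent length = C·cosβ = 31.4325
L = r1·wrap1 + r2·wrap2 + 2·C·cosβ = 7·3.5188 + 1·2.7644 + 2·31.4325 = 90.2611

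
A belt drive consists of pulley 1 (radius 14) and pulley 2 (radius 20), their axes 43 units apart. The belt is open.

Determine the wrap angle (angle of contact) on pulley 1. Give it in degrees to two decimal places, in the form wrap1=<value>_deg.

wrap1=163.96_deg

open belt: β = asin((r2−r1)/C) = asin(6/43) = 8.0209°
wrap1 = π − 2β = 163.9581°
wrap2 = π + 2β = 196.0419°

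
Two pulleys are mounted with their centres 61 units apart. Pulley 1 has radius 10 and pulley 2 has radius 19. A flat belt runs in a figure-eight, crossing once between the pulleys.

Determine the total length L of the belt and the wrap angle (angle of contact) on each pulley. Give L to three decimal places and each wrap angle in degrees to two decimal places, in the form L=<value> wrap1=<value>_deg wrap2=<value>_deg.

L=227.172 wrap1=236.77_deg wrap2=236.77_deg

crossed belt: β = asin((r1+r2)/C) = asin(29/61) = 28.3860°
wrap1 = wrap2 = π + 2β = 236.7721°
tangent length = C·cosβ = 53.6656
L = (r1+r2)·wrap + 2·C·cosβ = 29·4.1325 + 2·53.6656 = 227.1724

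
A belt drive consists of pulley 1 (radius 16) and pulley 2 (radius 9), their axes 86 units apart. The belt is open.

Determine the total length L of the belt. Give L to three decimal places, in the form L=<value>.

open belt: β = asin((r2−r1)/C) = asin(-7/86) = -4.6688°
wrap1 = π − 2β = 189.3375°
wrap2 = π + 2β = 170.6625°
tangent length = C·cosβ = 85.7146
L = r1·wrap1 + r2·wrap2 + 2·C·cosβ = 16·3.3046 + 9·2.9786 + 2·85.7146 = 251.1099

L=251.110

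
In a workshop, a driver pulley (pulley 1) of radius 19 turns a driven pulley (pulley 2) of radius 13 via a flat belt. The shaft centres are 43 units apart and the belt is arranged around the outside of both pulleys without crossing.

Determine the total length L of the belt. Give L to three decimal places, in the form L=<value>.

L=187.370

open belt: β = asin((r2−r1)/C) = asin(-6/43) = -8.0209°
wrap1 = π − 2β = 196.0419°
wrap2 = π + 2β = 163.9581°
tangent length = C·cosβ = 42.5793
L = r1·wrap1 + r2·wrap2 + 2·C·cosβ = 19·3.4216 + 13·2.8616 + 2·42.5793 = 187.3695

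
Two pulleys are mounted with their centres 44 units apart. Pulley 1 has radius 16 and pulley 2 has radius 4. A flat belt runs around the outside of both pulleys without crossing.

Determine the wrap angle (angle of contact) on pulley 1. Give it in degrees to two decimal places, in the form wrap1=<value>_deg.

open belt: β = asin((r2−r1)/C) = asin(-12/44) = -15.8266°
wrap1 = π − 2β = 211.6532°
wrap2 = π + 2β = 148.3468°

wrap1=211.65_deg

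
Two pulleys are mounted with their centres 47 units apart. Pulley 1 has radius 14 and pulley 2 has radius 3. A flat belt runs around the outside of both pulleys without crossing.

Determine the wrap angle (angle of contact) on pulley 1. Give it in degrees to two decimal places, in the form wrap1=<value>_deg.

wrap1=207.07_deg

open belt: β = asin((r2−r1)/C) = asin(-11/47) = -13.5352°
wrap1 = π − 2β = 207.0704°
wrap2 = π + 2β = 152.9296°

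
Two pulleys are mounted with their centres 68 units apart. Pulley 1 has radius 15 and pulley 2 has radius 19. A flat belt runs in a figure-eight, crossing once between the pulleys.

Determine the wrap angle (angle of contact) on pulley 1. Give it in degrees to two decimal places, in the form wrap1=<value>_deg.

crossed belt: β = asin((r1+r2)/C) = asin(34/68) = 30.0000°
wrap1 = wrap2 = π + 2β = 240.0000°

wrap1=240.00_deg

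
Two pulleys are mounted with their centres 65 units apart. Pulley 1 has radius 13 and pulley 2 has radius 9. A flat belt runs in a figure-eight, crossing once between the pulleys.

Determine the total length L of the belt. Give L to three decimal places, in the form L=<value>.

L=206.635

crossed belt: β = asin((r1+r2)/C) = asin(22/65) = 19.7832°
wrap1 = wrap2 = π + 2β = 219.5663°
tangent length = C·cosβ = 61.1637
L = (r1+r2)·wrap + 2·C·cosβ = 22·3.8322 + 2·61.1637 = 206.6349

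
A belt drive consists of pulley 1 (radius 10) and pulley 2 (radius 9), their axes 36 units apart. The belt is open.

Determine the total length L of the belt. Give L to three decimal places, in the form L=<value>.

open belt: β = asin((r2−r1)/C) = asin(-1/36) = -1.5918°
wrap1 = π − 2β = 183.1835°
wrap2 = π + 2β = 176.8165°
tangent length = C·cosβ = 35.9861
L = r1·wrap1 + r2·wrap2 + 2·C·cosβ = 10·3.1972 + 9·3.0860 + 2·35.9861 = 131.7180

L=131.718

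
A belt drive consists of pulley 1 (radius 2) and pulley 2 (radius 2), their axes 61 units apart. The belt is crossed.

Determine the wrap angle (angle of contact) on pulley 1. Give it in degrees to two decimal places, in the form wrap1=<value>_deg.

crossed belt: β = asin((r1+r2)/C) = asin(4/61) = 3.7598°
wrap1 = wrap2 = π + 2β = 187.5196°

wrap1=187.52_deg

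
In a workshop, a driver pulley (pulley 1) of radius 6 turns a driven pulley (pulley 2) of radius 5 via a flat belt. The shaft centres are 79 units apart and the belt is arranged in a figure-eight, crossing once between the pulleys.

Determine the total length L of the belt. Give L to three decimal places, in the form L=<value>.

L=194.092

crossed belt: β = asin((r1+r2)/C) = asin(11/79) = 8.0039°
wrap1 = wrap2 = π + 2β = 196.0078°
tangent length = C·cosβ = 78.2304
L = (r1+r2)·wrap + 2·C·cosβ = 11·3.4210 + 2·78.2304 = 194.0917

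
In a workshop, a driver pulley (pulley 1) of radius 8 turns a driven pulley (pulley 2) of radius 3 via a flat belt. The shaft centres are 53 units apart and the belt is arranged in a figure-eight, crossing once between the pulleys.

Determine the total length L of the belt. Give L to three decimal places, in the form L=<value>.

L=142.849

crossed belt: β = asin((r1+r2)/C) = asin(11/53) = 11.9786°
wrap1 = wrap2 = π + 2β = 203.9573°
tangent length = C·cosβ = 51.8459
L = (r1+r2)·wrap + 2·C·cosβ = 11·3.5597 + 2·51.8459 = 142.8488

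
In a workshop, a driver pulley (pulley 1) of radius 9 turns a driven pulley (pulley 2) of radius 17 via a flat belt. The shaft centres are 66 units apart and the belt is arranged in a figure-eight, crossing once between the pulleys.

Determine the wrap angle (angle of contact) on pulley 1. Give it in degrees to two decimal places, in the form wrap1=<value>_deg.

crossed belt: β = asin((r1+r2)/C) = asin(26/66) = 23.1998°
wrap1 = wrap2 = π + 2β = 226.3997°

wrap1=226.40_deg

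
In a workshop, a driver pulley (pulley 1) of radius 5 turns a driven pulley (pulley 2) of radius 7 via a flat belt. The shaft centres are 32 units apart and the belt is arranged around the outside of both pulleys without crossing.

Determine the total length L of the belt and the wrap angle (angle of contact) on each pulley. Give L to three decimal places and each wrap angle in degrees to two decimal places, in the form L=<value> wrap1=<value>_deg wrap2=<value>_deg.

L=101.824 wrap1=172.83_deg wrap2=187.17_deg

open belt: β = asin((r2−r1)/C) = asin(2/32) = 3.5833°
wrap1 = π − 2β = 172.8334°
wrap2 = π + 2β = 187.1666°
tangent length = C·cosβ = 31.9374
L = r1·wrap1 + r2·wrap2 + 2·C·cosβ = 5·3.0165 + 7·3.2667 + 2·31.9374 = 101.8242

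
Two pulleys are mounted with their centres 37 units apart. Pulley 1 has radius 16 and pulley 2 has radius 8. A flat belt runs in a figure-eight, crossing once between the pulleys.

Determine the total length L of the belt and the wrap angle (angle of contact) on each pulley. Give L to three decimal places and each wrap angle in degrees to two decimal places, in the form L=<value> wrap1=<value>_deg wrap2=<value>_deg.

crossed belt: β = asin((r1+r2)/C) = asin(24/37) = 40.4398°
wrap1 = wrap2 = π + 2β = 260.8796°
tangent length = C·cosβ = 28.1603
L = (r1+r2)·wrap + 2·C·cosβ = 24·4.5532 + 2·28.1603 = 165.5975

L=165.597 wrap1=260.88_deg wrap2=260.88_deg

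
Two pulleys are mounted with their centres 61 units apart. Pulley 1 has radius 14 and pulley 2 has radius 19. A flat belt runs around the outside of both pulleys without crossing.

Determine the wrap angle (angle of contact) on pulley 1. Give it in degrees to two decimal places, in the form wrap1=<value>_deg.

open belt: β = asin((r2−r1)/C) = asin(5/61) = 4.7017°
wrap1 = π − 2β = 170.5967°
wrap2 = π + 2β = 189.4033°

wrap1=170.60_deg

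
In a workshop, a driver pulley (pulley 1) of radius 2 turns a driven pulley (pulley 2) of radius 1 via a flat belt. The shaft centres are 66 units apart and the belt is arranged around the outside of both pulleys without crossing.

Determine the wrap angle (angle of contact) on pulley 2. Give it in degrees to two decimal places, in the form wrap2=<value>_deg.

wrap2=178.26_deg

open belt: β = asin((r2−r1)/C) = asin(-1/66) = -0.8682°
wrap1 = π − 2β = 181.7363°
wrap2 = π + 2β = 178.2637°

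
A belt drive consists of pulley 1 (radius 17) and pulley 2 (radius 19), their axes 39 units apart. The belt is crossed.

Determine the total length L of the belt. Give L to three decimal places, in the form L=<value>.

crossed belt: β = asin((r1+r2)/C) = asin(36/39) = 67.3801°
wrap1 = wrap2 = π + 2β = 314.7603°
tangent length = C·cosβ = 15.0000
L = (r1+r2)·wrap + 2·C·cosβ = 36·5.4936 + 2·15.0000 = 227.7697

L=227.770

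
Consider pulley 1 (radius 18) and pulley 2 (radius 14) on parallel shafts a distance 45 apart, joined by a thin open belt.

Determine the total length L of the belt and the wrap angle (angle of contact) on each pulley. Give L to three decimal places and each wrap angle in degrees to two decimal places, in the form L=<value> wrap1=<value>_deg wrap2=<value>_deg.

open belt: β = asin((r2−r1)/C) = asin(-4/45) = -5.0997°
wrap1 = π − 2β = 190.1994°
wrap2 = π + 2β = 169.8006°
tangent length = C·cosβ = 44.8219
L = r1·wrap1 + r2·wrap2 + 2·C·cosβ = 18·3.3196 + 14·2.9636 + 2·44.8219 = 190.8868

L=190.887 wrap1=190.20_deg wrap2=169.80_deg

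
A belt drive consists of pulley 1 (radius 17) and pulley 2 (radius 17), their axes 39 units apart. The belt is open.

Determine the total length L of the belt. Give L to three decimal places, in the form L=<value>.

open belt: β = asin((r2−r1)/C) = asin(0/39) = 0.0000°
wrap1 = π − 2β = 180.0000°
wrap2 = π + 2β = 180.0000°
tangent length = C·cosβ = 39.0000
L = r1·wrap1 + r2·wrap2 + 2·C·cosβ = 17·3.1416 + 17·3.1416 + 2·39.0000 = 184.8142

L=184.814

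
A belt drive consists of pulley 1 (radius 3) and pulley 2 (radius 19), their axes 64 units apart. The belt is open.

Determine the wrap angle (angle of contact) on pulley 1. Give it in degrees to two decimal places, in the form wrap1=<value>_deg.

wrap1=151.04_deg

open belt: β = asin((r2−r1)/C) = asin(16/64) = 14.4775°
wrap1 = π − 2β = 151.0450°
wrap2 = π + 2β = 208.9550°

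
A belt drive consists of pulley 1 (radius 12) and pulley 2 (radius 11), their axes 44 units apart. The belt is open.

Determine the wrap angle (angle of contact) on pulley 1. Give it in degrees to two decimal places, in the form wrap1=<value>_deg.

open belt: β = asin((r2−r1)/C) = asin(-1/44) = -1.3023°
wrap1 = π − 2β = 182.6046°
wrap2 = π + 2β = 177.3954°

wrap1=182.60_deg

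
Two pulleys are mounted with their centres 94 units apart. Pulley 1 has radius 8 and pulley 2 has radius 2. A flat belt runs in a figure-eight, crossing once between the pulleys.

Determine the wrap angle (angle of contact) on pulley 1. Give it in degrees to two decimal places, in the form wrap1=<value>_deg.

wrap1=192.21_deg

crossed belt: β = asin((r1+r2)/C) = asin(10/94) = 6.1069°
wrap1 = wrap2 = π + 2β = 192.2137°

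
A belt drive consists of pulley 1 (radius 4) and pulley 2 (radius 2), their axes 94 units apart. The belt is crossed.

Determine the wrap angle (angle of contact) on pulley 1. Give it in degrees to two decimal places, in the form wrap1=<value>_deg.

wrap1=187.32_deg

crossed belt: β = asin((r1+r2)/C) = asin(6/94) = 3.6597°
wrap1 = wrap2 = π + 2β = 187.3193°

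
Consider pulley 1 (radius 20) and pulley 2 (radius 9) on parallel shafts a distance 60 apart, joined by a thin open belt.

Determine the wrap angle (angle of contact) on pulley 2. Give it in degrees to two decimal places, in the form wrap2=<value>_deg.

open belt: β = asin((r2−r1)/C) = asin(-11/60) = -10.5640°
wrap1 = π − 2β = 201.1280°
wrap2 = π + 2β = 158.8720°

wrap2=158.87_deg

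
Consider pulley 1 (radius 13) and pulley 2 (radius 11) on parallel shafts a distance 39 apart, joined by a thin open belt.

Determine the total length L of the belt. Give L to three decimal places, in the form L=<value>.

L=153.501

open belt: β = asin((r2−r1)/C) = asin(-2/39) = -2.9395°
wrap1 = π − 2β = 185.8791°
wrap2 = π + 2β = 174.1209°
tangent length = C·cosβ = 38.9487
L = r1·wrap1 + r2·wrap2 + 2·C·cosβ = 13·3.2442 + 11·3.0390 + 2·38.9487 = 153.5008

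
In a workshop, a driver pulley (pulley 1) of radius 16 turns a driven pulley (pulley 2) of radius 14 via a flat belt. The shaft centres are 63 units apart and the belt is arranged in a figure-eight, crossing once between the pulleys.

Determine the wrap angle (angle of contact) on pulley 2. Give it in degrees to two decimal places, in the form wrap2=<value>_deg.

wrap2=236.87_deg

crossed belt: β = asin((r1+r2)/C) = asin(30/63) = 28.4369°
wrap1 = wrap2 = π + 2β = 236.8738°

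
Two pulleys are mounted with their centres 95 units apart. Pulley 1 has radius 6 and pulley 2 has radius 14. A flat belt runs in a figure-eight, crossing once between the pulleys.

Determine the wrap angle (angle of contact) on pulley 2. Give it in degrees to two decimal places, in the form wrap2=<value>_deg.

wrap2=204.31_deg

crossed belt: β = asin((r1+r2)/C) = asin(20/95) = 12.1532°
wrap1 = wrap2 = π + 2β = 204.3064°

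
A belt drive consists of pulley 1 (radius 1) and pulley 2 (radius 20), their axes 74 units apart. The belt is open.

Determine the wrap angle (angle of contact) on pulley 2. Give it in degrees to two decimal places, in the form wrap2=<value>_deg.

open belt: β = asin((r2−r1)/C) = asin(19/74) = 14.8777°
wrap1 = π − 2β = 150.2446°
wrap2 = π + 2β = 209.7554°

wrap2=209.76_deg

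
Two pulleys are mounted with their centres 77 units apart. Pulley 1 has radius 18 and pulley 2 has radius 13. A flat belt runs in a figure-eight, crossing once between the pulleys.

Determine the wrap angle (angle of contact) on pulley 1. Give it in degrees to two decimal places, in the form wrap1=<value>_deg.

wrap1=227.48_deg

crossed belt: β = asin((r1+r2)/C) = asin(31/77) = 23.7407°
wrap1 = wrap2 = π + 2β = 227.4813°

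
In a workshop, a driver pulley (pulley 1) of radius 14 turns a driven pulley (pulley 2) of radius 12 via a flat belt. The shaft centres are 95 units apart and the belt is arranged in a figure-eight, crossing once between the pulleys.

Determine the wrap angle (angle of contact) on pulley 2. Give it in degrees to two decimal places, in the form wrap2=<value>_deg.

crossed belt: β = asin((r1+r2)/C) = asin(26/95) = 15.8836°
wrap1 = wrap2 = π + 2β = 211.7672°

wrap2=211.77_deg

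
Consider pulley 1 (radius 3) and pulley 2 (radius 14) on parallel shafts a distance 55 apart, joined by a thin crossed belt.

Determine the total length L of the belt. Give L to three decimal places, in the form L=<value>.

crossed belt: β = asin((r1+r2)/C) = asin(17/55) = 18.0045°
wrap1 = wrap2 = π + 2β = 216.0089°
tangent length = C·cosβ = 52.3068
L = (r1+r2)·wrap + 2·C·cosβ = 17·3.7701 + 2·52.3068 = 168.7047

L=168.705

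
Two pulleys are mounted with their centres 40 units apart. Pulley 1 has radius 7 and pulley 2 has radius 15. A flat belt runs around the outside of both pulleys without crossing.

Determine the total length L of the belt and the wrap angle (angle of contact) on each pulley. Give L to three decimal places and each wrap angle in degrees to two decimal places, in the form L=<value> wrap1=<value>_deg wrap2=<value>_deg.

L=150.720 wrap1=156.93_deg wrap2=203.07_deg

open belt: β = asin((r2−r1)/C) = asin(8/40) = 11.5370°
wrap1 = π − 2β = 156.9261°
wrap2 = π + 2β = 203.0739°
tangent length = C·cosβ = 39.1918
L = r1·wrap1 + r2·wrap2 + 2·C·cosβ = 7·2.7389 + 15·3.5443 + 2·39.1918 = 150.7204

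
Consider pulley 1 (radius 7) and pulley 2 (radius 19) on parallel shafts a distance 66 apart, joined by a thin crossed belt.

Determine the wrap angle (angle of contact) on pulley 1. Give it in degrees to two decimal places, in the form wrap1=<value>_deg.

crossed belt: β = asin((r1+r2)/C) = asin(26/66) = 23.1998°
wrap1 = wrap2 = π + 2β = 226.3997°

wrap1=226.40_deg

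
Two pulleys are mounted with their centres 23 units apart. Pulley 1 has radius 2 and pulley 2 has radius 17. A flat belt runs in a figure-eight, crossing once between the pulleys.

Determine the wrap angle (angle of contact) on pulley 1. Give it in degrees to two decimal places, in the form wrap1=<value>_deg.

crossed belt: β = asin((r1+r2)/C) = asin(19/23) = 55.6988°
wrap1 = wrap2 = π + 2β = 291.3977°

wrap1=291.40_deg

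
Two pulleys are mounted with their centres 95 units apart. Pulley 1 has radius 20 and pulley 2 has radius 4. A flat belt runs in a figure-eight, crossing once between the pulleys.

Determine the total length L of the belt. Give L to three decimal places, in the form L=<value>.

crossed belt: β = asin((r1+r2)/C) = asin(24/95) = 14.6333°
wrap1 = wrap2 = π + 2β = 209.2666°
tangent length = C·cosβ = 91.9184
L = (r1+r2)·wrap + 2·C·cosβ = 24·3.6524 + 2·91.9184 = 271.4943

L=271.494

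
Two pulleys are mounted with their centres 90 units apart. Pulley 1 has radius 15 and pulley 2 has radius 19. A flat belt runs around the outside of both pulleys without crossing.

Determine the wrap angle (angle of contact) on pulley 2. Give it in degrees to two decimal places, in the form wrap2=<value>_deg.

open belt: β = asin((r2−r1)/C) = asin(4/90) = 2.5473°
wrap1 = π − 2β = 174.9054°
wrap2 = π + 2β = 185.0946°

wrap2=185.09_deg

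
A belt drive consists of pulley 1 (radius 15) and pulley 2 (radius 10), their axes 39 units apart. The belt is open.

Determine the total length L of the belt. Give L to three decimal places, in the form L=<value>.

open belt: β = asin((r2−r1)/C) = asin(-5/39) = -7.3659°
wrap1 = π − 2β = 194.7318°
wrap2 = π + 2β = 165.2682°
tangent length = C·cosβ = 38.6782
L = r1·wrap1 + r2·wrap2 + 2·C·cosβ = 15·3.3987 + 10·2.8845 + 2·38.6782 = 157.1817

L=157.182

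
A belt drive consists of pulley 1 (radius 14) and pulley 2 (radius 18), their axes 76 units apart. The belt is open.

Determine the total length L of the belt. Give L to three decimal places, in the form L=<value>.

L=252.742

open belt: β = asin((r2−r1)/C) = asin(4/76) = 3.0170°
wrap1 = π − 2β = 173.9661°
wrap2 = π + 2β = 186.0339°
tangent length = C·cosβ = 75.8947
L = r1·wrap1 + r2·wrap2 + 2·C·cosβ = 14·3.0363 + 18·3.2469 + 2·75.8947 = 252.7415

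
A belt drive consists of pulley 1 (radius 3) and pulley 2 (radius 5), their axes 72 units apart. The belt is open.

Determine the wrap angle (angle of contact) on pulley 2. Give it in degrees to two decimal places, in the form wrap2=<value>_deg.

wrap2=183.18_deg

open belt: β = asin((r2−r1)/C) = asin(2/72) = 1.5918°
wrap1 = π − 2β = 176.8165°
wrap2 = π + 2β = 183.1835°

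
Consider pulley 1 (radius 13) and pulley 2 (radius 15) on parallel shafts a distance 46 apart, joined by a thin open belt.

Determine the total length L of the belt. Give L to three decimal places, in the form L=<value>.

open belt: β = asin((r2−r1)/C) = asin(2/46) = 2.4919°
wrap1 = π − 2β = 175.0162°
wrap2 = π + 2β = 184.9838°
tangent length = C·cosβ = 45.9565
L = r1·wrap1 + r2·wrap2 + 2·C·cosβ = 13·3.0546 + 15·3.2286 + 2·45.9565 = 180.0516

L=180.052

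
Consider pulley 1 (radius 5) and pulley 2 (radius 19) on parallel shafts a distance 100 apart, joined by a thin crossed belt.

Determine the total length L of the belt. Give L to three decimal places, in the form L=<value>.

crossed belt: β = asin((r1+r2)/C) = asin(24/100) = 13.8865°
wrap1 = wrap2 = π + 2β = 207.7731°
tangent length = C·cosβ = 97.0773
L = (r1+r2)·wrap + 2·C·cosβ = 24·3.6263 + 2·97.0773 = 281.1864

L=281.186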